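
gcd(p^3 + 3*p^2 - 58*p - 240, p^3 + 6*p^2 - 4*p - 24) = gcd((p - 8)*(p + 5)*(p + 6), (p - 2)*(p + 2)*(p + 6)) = p + 6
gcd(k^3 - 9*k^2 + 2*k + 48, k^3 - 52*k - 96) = k^2 - 6*k - 16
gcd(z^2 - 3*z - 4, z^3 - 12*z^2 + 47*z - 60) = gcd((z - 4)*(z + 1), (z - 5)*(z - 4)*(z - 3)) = z - 4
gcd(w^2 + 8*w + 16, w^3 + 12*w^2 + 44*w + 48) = w + 4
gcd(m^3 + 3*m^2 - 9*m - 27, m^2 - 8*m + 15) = m - 3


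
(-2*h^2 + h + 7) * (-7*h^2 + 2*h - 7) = 14*h^4 - 11*h^3 - 33*h^2 + 7*h - 49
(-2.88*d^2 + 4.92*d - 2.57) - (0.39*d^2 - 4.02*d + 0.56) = -3.27*d^2 + 8.94*d - 3.13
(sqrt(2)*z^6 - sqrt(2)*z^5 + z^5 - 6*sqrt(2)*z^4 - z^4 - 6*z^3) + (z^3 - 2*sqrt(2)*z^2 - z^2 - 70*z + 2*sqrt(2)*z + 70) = sqrt(2)*z^6 - sqrt(2)*z^5 + z^5 - 6*sqrt(2)*z^4 - z^4 - 5*z^3 - 2*sqrt(2)*z^2 - z^2 - 70*z + 2*sqrt(2)*z + 70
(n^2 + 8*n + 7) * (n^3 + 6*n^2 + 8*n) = n^5 + 14*n^4 + 63*n^3 + 106*n^2 + 56*n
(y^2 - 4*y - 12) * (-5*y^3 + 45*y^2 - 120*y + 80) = -5*y^5 + 65*y^4 - 240*y^3 + 20*y^2 + 1120*y - 960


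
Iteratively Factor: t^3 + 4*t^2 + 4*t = (t + 2)*(t^2 + 2*t) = t*(t + 2)*(t + 2)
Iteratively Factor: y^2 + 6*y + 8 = (y + 4)*(y + 2)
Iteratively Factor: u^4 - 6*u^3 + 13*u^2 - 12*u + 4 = (u - 2)*(u^3 - 4*u^2 + 5*u - 2) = (u - 2)*(u - 1)*(u^2 - 3*u + 2) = (u - 2)*(u - 1)^2*(u - 2)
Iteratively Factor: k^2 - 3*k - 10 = (k - 5)*(k + 2)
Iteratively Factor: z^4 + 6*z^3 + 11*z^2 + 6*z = (z + 1)*(z^3 + 5*z^2 + 6*z) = (z + 1)*(z + 2)*(z^2 + 3*z) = (z + 1)*(z + 2)*(z + 3)*(z)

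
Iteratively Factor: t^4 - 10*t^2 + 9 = (t - 1)*(t^3 + t^2 - 9*t - 9) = (t - 3)*(t - 1)*(t^2 + 4*t + 3) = (t - 3)*(t - 1)*(t + 1)*(t + 3)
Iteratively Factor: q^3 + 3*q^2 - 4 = (q - 1)*(q^2 + 4*q + 4) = (q - 1)*(q + 2)*(q + 2)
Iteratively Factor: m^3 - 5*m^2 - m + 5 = (m + 1)*(m^2 - 6*m + 5) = (m - 1)*(m + 1)*(m - 5)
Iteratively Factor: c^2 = (c)*(c)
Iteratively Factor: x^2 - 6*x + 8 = (x - 4)*(x - 2)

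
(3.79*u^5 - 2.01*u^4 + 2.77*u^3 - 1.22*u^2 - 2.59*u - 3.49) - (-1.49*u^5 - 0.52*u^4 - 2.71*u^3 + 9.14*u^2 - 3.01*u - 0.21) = 5.28*u^5 - 1.49*u^4 + 5.48*u^3 - 10.36*u^2 + 0.42*u - 3.28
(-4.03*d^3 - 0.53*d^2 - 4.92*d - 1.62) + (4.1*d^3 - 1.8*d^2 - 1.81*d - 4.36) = 0.0699999999999994*d^3 - 2.33*d^2 - 6.73*d - 5.98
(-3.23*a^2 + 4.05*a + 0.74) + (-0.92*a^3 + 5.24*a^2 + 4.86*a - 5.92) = -0.92*a^3 + 2.01*a^2 + 8.91*a - 5.18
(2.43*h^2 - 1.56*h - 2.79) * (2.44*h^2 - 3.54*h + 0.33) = 5.9292*h^4 - 12.4086*h^3 - 0.4833*h^2 + 9.3618*h - 0.9207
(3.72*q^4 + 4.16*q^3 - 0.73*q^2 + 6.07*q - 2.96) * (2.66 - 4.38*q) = -16.2936*q^5 - 8.3256*q^4 + 14.263*q^3 - 28.5284*q^2 + 29.111*q - 7.8736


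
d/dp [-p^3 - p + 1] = -3*p^2 - 1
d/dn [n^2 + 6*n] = 2*n + 6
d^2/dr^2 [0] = 0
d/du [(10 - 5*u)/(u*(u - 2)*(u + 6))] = 10*(u + 3)/(u^2*(u + 6)^2)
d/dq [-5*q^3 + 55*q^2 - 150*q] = -15*q^2 + 110*q - 150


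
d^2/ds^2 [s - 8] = 0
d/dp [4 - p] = -1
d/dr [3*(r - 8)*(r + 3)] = 6*r - 15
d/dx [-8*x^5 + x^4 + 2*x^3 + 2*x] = -40*x^4 + 4*x^3 + 6*x^2 + 2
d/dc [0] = 0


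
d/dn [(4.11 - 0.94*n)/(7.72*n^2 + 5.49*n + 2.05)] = (7.2568*n^2 - 63.4584*n - 24.4909)/(59.5984*n^4 + 84.7656*n^3 + 61.7921*n^2 + 22.509*n + 4.2025)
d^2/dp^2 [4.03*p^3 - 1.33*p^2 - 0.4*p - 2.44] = 24.18*p - 2.66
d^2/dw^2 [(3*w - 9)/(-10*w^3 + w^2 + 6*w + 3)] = 6*(4*(w - 3)*(-15*w^2 + w + 3)^2 + (30*w^2 - 2*w + (w - 3)*(30*w - 1) - 6)*(-10*w^3 + w^2 + 6*w + 3))/(-10*w^3 + w^2 + 6*w + 3)^3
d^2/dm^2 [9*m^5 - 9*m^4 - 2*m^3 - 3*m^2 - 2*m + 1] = 180*m^3 - 108*m^2 - 12*m - 6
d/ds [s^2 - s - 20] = 2*s - 1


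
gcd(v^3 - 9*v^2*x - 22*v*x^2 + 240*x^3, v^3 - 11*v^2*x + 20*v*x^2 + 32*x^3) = -v + 8*x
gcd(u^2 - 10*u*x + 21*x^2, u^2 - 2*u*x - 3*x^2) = -u + 3*x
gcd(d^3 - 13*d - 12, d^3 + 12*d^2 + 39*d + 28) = d + 1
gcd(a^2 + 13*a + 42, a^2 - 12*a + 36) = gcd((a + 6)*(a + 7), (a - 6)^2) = 1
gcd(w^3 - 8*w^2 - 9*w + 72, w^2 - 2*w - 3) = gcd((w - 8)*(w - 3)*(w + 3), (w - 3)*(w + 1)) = w - 3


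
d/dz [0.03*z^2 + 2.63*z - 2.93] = 0.06*z + 2.63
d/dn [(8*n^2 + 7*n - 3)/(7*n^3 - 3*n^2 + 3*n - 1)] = 2*(-28*n^4 - 49*n^3 + 54*n^2 - 17*n + 1)/(49*n^6 - 42*n^5 + 51*n^4 - 32*n^3 + 15*n^2 - 6*n + 1)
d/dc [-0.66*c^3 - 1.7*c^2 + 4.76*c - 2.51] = -1.98*c^2 - 3.4*c + 4.76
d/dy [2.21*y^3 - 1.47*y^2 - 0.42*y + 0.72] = 6.63*y^2 - 2.94*y - 0.42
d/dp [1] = 0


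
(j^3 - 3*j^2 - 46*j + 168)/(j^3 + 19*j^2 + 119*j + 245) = (j^2 - 10*j + 24)/(j^2 + 12*j + 35)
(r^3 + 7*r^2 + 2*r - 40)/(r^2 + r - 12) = (r^2 + 3*r - 10)/(r - 3)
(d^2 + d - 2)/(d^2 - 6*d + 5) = (d + 2)/(d - 5)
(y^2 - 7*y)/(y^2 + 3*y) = (y - 7)/(y + 3)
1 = 1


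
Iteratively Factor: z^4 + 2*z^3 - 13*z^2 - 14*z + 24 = (z - 3)*(z^3 + 5*z^2 + 2*z - 8) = (z - 3)*(z - 1)*(z^2 + 6*z + 8) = (z - 3)*(z - 1)*(z + 2)*(z + 4)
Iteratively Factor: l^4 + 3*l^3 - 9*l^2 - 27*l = (l)*(l^3 + 3*l^2 - 9*l - 27) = l*(l - 3)*(l^2 + 6*l + 9) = l*(l - 3)*(l + 3)*(l + 3)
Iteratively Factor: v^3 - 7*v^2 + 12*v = (v - 4)*(v^2 - 3*v) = v*(v - 4)*(v - 3)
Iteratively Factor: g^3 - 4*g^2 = (g)*(g^2 - 4*g) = g*(g - 4)*(g)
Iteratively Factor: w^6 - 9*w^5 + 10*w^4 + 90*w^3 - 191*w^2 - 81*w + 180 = (w + 1)*(w^5 - 10*w^4 + 20*w^3 + 70*w^2 - 261*w + 180) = (w - 4)*(w + 1)*(w^4 - 6*w^3 - 4*w^2 + 54*w - 45) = (w - 5)*(w - 4)*(w + 1)*(w^3 - w^2 - 9*w + 9) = (w - 5)*(w - 4)*(w + 1)*(w + 3)*(w^2 - 4*w + 3) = (w - 5)*(w - 4)*(w - 1)*(w + 1)*(w + 3)*(w - 3)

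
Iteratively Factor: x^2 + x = (x + 1)*(x)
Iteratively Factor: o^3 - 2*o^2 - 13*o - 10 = (o - 5)*(o^2 + 3*o + 2) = (o - 5)*(o + 2)*(o + 1)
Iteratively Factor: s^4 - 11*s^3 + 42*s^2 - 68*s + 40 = (s - 2)*(s^3 - 9*s^2 + 24*s - 20) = (s - 2)^2*(s^2 - 7*s + 10) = (s - 5)*(s - 2)^2*(s - 2)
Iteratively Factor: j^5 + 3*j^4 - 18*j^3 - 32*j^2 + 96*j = (j - 2)*(j^4 + 5*j^3 - 8*j^2 - 48*j) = (j - 2)*(j + 4)*(j^3 + j^2 - 12*j) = (j - 2)*(j + 4)^2*(j^2 - 3*j) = (j - 3)*(j - 2)*(j + 4)^2*(j)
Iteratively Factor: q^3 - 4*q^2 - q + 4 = (q + 1)*(q^2 - 5*q + 4) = (q - 4)*(q + 1)*(q - 1)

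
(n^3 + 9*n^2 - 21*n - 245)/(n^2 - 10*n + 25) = (n^2 + 14*n + 49)/(n - 5)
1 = 1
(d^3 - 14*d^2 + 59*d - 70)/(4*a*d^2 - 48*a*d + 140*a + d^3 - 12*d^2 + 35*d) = (d - 2)/(4*a + d)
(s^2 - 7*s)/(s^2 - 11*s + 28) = s/(s - 4)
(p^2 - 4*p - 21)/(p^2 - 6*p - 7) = (p + 3)/(p + 1)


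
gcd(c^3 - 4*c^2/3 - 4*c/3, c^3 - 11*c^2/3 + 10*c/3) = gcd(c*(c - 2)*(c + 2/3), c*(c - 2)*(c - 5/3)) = c^2 - 2*c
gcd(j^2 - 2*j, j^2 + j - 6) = j - 2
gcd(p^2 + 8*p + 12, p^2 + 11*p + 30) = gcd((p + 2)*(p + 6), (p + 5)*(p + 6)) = p + 6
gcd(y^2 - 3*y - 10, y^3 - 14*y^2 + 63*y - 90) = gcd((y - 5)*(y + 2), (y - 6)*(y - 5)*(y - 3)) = y - 5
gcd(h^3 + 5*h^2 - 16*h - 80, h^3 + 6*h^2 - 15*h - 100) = h^2 + h - 20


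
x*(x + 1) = x^2 + x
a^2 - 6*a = a*(a - 6)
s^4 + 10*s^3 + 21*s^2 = s^2*(s + 3)*(s + 7)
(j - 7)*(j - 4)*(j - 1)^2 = j^4 - 13*j^3 + 51*j^2 - 67*j + 28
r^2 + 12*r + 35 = (r + 5)*(r + 7)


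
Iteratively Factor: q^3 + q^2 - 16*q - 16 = (q - 4)*(q^2 + 5*q + 4) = (q - 4)*(q + 1)*(q + 4)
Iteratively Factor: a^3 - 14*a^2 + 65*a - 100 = (a - 5)*(a^2 - 9*a + 20) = (a - 5)^2*(a - 4)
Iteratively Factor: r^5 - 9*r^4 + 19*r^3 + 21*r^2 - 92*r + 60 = (r + 2)*(r^4 - 11*r^3 + 41*r^2 - 61*r + 30) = (r - 5)*(r + 2)*(r^3 - 6*r^2 + 11*r - 6) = (r - 5)*(r - 1)*(r + 2)*(r^2 - 5*r + 6) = (r - 5)*(r - 2)*(r - 1)*(r + 2)*(r - 3)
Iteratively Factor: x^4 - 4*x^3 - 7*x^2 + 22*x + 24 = (x + 2)*(x^3 - 6*x^2 + 5*x + 12) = (x - 3)*(x + 2)*(x^2 - 3*x - 4) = (x - 3)*(x + 1)*(x + 2)*(x - 4)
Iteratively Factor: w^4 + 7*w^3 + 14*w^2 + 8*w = (w + 4)*(w^3 + 3*w^2 + 2*w) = w*(w + 4)*(w^2 + 3*w + 2) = w*(w + 2)*(w + 4)*(w + 1)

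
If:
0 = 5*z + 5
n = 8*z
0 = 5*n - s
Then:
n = -8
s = -40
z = -1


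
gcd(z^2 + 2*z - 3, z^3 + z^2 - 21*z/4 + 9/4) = z + 3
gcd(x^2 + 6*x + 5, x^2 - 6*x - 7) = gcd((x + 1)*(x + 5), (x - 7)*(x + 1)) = x + 1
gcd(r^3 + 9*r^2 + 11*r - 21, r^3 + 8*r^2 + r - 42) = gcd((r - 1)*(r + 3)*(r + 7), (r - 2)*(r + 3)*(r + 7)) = r^2 + 10*r + 21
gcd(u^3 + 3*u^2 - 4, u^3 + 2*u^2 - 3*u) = u - 1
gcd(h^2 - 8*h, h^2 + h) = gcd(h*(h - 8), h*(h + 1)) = h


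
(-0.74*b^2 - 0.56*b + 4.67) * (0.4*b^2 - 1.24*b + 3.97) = -0.296*b^4 + 0.6936*b^3 - 0.3754*b^2 - 8.014*b + 18.5399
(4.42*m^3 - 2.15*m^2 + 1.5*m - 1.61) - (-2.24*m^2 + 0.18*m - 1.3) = 4.42*m^3 + 0.0900000000000003*m^2 + 1.32*m - 0.31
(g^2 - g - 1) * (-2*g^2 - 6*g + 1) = -2*g^4 - 4*g^3 + 9*g^2 + 5*g - 1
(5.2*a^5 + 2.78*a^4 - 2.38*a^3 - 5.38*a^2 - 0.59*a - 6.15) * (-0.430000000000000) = -2.236*a^5 - 1.1954*a^4 + 1.0234*a^3 + 2.3134*a^2 + 0.2537*a + 2.6445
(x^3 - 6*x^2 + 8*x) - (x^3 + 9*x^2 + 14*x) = -15*x^2 - 6*x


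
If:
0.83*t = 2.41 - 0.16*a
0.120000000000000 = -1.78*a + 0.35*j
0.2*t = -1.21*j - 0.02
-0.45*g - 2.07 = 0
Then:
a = -0.17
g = -4.60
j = -0.50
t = 2.94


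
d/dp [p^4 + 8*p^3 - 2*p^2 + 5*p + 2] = 4*p^3 + 24*p^2 - 4*p + 5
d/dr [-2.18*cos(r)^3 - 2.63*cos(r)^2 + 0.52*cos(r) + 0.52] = (6.54*cos(r)^2 + 5.26*cos(r) - 0.52)*sin(r)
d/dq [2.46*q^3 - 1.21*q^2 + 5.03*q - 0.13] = 7.38*q^2 - 2.42*q + 5.03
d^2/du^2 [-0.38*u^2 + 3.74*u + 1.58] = -0.760000000000000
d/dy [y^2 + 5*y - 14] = 2*y + 5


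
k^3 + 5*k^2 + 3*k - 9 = (k - 1)*(k + 3)^2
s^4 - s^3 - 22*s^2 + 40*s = s*(s - 4)*(s - 2)*(s + 5)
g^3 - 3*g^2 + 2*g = g*(g - 2)*(g - 1)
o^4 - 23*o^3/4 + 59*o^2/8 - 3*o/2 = o*(o - 4)*(o - 3/2)*(o - 1/4)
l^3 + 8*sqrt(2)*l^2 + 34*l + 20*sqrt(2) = (l + sqrt(2))*(l + 2*sqrt(2))*(l + 5*sqrt(2))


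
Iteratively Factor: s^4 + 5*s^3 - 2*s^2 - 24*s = (s - 2)*(s^3 + 7*s^2 + 12*s) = (s - 2)*(s + 3)*(s^2 + 4*s) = (s - 2)*(s + 3)*(s + 4)*(s)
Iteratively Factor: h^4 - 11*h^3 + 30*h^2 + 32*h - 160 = (h - 4)*(h^3 - 7*h^2 + 2*h + 40) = (h - 4)^2*(h^2 - 3*h - 10) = (h - 4)^2*(h + 2)*(h - 5)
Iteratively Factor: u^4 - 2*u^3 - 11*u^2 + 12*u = (u + 3)*(u^3 - 5*u^2 + 4*u) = (u - 4)*(u + 3)*(u^2 - u) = (u - 4)*(u - 1)*(u + 3)*(u)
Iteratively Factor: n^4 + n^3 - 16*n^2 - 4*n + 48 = (n + 2)*(n^3 - n^2 - 14*n + 24) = (n - 3)*(n + 2)*(n^2 + 2*n - 8) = (n - 3)*(n - 2)*(n + 2)*(n + 4)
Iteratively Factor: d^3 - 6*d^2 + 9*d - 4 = (d - 4)*(d^2 - 2*d + 1) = (d - 4)*(d - 1)*(d - 1)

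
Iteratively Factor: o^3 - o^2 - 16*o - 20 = (o - 5)*(o^2 + 4*o + 4) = (o - 5)*(o + 2)*(o + 2)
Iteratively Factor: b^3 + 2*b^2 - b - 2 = (b - 1)*(b^2 + 3*b + 2) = (b - 1)*(b + 2)*(b + 1)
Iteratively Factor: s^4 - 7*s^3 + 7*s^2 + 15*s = (s + 1)*(s^3 - 8*s^2 + 15*s) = (s - 5)*(s + 1)*(s^2 - 3*s) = (s - 5)*(s - 3)*(s + 1)*(s)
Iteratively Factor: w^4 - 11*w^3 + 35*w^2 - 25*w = (w - 5)*(w^3 - 6*w^2 + 5*w) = (w - 5)*(w - 1)*(w^2 - 5*w) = (w - 5)^2*(w - 1)*(w)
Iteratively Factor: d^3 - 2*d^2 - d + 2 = (d - 1)*(d^2 - d - 2) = (d - 2)*(d - 1)*(d + 1)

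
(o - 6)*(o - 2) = o^2 - 8*o + 12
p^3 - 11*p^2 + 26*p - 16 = (p - 8)*(p - 2)*(p - 1)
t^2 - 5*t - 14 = (t - 7)*(t + 2)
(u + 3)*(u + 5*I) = u^2 + 3*u + 5*I*u + 15*I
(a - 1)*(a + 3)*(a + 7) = a^3 + 9*a^2 + 11*a - 21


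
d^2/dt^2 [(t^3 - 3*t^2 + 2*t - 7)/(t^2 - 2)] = 2*(4*t^3 - 39*t^2 + 24*t - 26)/(t^6 - 6*t^4 + 12*t^2 - 8)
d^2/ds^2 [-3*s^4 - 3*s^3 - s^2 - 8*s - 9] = -36*s^2 - 18*s - 2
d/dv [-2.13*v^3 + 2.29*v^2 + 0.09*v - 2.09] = -6.39*v^2 + 4.58*v + 0.09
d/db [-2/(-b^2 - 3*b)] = 2*(-2*b - 3)/(b^2*(b + 3)^2)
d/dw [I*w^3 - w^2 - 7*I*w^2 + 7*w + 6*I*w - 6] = 3*I*w^2 - 2*w - 14*I*w + 7 + 6*I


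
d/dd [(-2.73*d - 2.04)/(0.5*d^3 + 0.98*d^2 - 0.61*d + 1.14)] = (2.73*d^3 + 5.7354*d^2 + 3.9984*d - 4.3566)/(0.25*d^6 + 0.98*d^5 + 0.3504*d^4 - 0.0556000000000001*d^3 + 2.6065*d^2 - 1.3908*d + 1.2996)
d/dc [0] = 0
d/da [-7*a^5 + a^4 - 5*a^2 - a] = -35*a^4 + 4*a^3 - 10*a - 1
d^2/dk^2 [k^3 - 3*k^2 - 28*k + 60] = 6*k - 6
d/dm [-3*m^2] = -6*m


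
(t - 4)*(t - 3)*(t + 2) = t^3 - 5*t^2 - 2*t + 24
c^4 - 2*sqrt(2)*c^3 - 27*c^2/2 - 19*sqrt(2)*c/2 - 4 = (c - 4*sqrt(2))*(c + sqrt(2)/2)^2*(c + sqrt(2))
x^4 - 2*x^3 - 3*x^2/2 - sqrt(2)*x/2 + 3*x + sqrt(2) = (x - 2)*(x - sqrt(2))*(x + sqrt(2)/2)^2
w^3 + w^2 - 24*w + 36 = (w - 3)*(w - 2)*(w + 6)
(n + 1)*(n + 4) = n^2 + 5*n + 4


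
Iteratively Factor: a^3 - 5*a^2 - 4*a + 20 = (a - 2)*(a^2 - 3*a - 10) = (a - 5)*(a - 2)*(a + 2)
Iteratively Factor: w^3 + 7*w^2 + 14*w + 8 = (w + 4)*(w^2 + 3*w + 2) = (w + 1)*(w + 4)*(w + 2)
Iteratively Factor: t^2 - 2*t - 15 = (t + 3)*(t - 5)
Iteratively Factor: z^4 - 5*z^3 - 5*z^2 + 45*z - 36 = (z - 1)*(z^3 - 4*z^2 - 9*z + 36) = (z - 4)*(z - 1)*(z^2 - 9) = (z - 4)*(z - 3)*(z - 1)*(z + 3)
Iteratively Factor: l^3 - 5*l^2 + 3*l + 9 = (l - 3)*(l^2 - 2*l - 3) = (l - 3)^2*(l + 1)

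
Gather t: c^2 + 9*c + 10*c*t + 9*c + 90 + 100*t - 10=c^2 + 18*c + t*(10*c + 100) + 80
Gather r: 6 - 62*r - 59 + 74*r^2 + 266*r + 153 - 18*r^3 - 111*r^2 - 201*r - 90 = -18*r^3 - 37*r^2 + 3*r + 10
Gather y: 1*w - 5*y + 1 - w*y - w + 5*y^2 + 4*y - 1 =5*y^2 + y*(-w - 1)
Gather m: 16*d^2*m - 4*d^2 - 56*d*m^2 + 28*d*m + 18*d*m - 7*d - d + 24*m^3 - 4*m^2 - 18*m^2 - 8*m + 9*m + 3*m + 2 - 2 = -4*d^2 - 8*d + 24*m^3 + m^2*(-56*d - 22) + m*(16*d^2 + 46*d + 4)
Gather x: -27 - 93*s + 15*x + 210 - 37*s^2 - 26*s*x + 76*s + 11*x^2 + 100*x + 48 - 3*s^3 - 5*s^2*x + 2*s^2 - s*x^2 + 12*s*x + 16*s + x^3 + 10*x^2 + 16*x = -3*s^3 - 35*s^2 - s + x^3 + x^2*(21 - s) + x*(-5*s^2 - 14*s + 131) + 231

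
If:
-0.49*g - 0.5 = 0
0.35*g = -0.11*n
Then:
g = -1.02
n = 3.25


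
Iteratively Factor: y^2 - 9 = (y + 3)*(y - 3)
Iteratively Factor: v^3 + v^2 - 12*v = (v - 3)*(v^2 + 4*v) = (v - 3)*(v + 4)*(v)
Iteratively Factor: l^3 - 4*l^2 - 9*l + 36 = (l - 4)*(l^2 - 9) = (l - 4)*(l - 3)*(l + 3)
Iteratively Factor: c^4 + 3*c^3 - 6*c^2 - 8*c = (c)*(c^3 + 3*c^2 - 6*c - 8) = c*(c + 4)*(c^2 - c - 2) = c*(c - 2)*(c + 4)*(c + 1)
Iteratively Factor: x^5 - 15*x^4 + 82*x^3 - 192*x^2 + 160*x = (x)*(x^4 - 15*x^3 + 82*x^2 - 192*x + 160) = x*(x - 5)*(x^3 - 10*x^2 + 32*x - 32) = x*(x - 5)*(x - 4)*(x^2 - 6*x + 8) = x*(x - 5)*(x - 4)^2*(x - 2)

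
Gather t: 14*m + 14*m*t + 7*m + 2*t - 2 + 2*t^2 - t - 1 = 21*m + 2*t^2 + t*(14*m + 1) - 3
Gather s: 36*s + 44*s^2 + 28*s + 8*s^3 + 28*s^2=8*s^3 + 72*s^2 + 64*s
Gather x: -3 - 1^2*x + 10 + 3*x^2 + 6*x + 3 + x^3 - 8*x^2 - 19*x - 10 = x^3 - 5*x^2 - 14*x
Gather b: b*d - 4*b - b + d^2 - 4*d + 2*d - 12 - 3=b*(d - 5) + d^2 - 2*d - 15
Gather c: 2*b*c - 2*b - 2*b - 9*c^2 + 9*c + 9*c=-4*b - 9*c^2 + c*(2*b + 18)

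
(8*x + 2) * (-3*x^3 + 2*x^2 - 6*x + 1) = -24*x^4 + 10*x^3 - 44*x^2 - 4*x + 2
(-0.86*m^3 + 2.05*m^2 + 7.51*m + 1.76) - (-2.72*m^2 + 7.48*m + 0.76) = -0.86*m^3 + 4.77*m^2 + 0.0299999999999994*m + 1.0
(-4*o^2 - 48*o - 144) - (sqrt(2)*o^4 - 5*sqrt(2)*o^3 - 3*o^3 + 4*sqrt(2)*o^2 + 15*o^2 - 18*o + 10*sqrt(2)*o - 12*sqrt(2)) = -sqrt(2)*o^4 + 3*o^3 + 5*sqrt(2)*o^3 - 19*o^2 - 4*sqrt(2)*o^2 - 30*o - 10*sqrt(2)*o - 144 + 12*sqrt(2)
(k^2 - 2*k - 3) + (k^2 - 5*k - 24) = 2*k^2 - 7*k - 27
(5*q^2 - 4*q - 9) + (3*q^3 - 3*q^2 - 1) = 3*q^3 + 2*q^2 - 4*q - 10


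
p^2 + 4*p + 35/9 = (p + 5/3)*(p + 7/3)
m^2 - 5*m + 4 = (m - 4)*(m - 1)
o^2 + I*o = o*(o + I)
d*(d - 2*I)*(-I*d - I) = -I*d^3 - 2*d^2 - I*d^2 - 2*d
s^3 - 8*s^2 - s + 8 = (s - 8)*(s - 1)*(s + 1)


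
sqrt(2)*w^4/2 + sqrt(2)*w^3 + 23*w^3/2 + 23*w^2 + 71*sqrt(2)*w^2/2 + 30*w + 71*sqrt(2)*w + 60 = (w + 2)*(w + 5*sqrt(2))*(w + 6*sqrt(2))*(sqrt(2)*w/2 + 1/2)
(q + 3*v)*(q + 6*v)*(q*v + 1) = q^3*v + 9*q^2*v^2 + q^2 + 18*q*v^3 + 9*q*v + 18*v^2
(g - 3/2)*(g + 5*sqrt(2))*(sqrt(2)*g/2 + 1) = sqrt(2)*g^3/2 - 3*sqrt(2)*g^2/4 + 6*g^2 - 9*g + 5*sqrt(2)*g - 15*sqrt(2)/2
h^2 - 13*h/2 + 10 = (h - 4)*(h - 5/2)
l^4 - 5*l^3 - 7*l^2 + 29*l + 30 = (l - 5)*(l - 3)*(l + 1)*(l + 2)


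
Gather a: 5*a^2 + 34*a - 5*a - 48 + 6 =5*a^2 + 29*a - 42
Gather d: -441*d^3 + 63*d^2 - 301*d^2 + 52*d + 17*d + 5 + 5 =-441*d^3 - 238*d^2 + 69*d + 10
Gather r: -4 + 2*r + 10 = 2*r + 6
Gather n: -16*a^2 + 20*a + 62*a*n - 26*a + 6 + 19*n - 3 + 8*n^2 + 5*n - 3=-16*a^2 - 6*a + 8*n^2 + n*(62*a + 24)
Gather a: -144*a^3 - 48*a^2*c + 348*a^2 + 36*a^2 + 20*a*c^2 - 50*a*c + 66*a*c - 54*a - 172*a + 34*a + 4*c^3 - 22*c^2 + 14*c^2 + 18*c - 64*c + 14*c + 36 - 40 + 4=-144*a^3 + a^2*(384 - 48*c) + a*(20*c^2 + 16*c - 192) + 4*c^3 - 8*c^2 - 32*c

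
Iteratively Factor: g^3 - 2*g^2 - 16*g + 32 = (g - 4)*(g^2 + 2*g - 8) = (g - 4)*(g + 4)*(g - 2)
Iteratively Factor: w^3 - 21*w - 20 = (w - 5)*(w^2 + 5*w + 4) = (w - 5)*(w + 1)*(w + 4)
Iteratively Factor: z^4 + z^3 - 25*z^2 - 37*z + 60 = (z - 1)*(z^3 + 2*z^2 - 23*z - 60) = (z - 1)*(z + 4)*(z^2 - 2*z - 15) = (z - 1)*(z + 3)*(z + 4)*(z - 5)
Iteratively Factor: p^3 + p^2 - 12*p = (p - 3)*(p^2 + 4*p) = (p - 3)*(p + 4)*(p)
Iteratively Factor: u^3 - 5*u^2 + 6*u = (u - 2)*(u^2 - 3*u) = u*(u - 2)*(u - 3)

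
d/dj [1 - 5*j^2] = -10*j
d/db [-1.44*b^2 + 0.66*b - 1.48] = 0.66 - 2.88*b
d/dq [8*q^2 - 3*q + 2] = 16*q - 3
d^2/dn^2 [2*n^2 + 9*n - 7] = 4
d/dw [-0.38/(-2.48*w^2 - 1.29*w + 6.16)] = (-1.8848*w - 0.4902)/(2.48*w^2 + 1.29*w - 6.16)^2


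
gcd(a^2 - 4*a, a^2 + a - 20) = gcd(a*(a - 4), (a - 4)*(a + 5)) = a - 4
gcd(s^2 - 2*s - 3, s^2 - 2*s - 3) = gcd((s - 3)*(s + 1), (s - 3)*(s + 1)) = s^2 - 2*s - 3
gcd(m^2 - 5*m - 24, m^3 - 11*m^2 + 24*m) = m - 8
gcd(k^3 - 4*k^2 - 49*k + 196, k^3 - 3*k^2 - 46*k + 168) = k^2 + 3*k - 28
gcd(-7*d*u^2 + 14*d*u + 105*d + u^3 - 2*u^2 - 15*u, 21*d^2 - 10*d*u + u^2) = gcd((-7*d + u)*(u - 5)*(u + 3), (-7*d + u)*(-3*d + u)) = -7*d + u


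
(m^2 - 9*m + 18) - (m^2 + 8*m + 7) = 11 - 17*m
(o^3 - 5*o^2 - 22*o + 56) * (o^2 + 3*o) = o^5 - 2*o^4 - 37*o^3 - 10*o^2 + 168*o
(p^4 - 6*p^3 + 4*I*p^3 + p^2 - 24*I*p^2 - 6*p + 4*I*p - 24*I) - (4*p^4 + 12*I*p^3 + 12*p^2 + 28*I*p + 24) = -3*p^4 - 6*p^3 - 8*I*p^3 - 11*p^2 - 24*I*p^2 - 6*p - 24*I*p - 24 - 24*I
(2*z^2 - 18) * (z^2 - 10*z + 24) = 2*z^4 - 20*z^3 + 30*z^2 + 180*z - 432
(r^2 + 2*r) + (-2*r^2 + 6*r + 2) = -r^2 + 8*r + 2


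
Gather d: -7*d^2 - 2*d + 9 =-7*d^2 - 2*d + 9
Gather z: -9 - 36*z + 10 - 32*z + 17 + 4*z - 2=16 - 64*z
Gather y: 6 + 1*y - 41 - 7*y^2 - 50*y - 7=-7*y^2 - 49*y - 42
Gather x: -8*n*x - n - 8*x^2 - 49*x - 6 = -n - 8*x^2 + x*(-8*n - 49) - 6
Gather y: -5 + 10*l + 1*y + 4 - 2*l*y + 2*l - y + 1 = -2*l*y + 12*l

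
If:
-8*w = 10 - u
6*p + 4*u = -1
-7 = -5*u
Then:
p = -11/10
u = 7/5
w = -43/40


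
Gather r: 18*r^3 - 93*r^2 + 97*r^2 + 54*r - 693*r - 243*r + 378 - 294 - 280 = 18*r^3 + 4*r^2 - 882*r - 196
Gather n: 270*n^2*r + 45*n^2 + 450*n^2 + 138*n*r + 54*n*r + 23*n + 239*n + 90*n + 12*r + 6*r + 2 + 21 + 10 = n^2*(270*r + 495) + n*(192*r + 352) + 18*r + 33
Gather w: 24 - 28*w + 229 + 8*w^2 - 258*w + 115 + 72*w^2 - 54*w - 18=80*w^2 - 340*w + 350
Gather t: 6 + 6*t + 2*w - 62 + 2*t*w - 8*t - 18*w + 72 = t*(2*w - 2) - 16*w + 16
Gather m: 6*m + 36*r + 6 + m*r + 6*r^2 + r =m*(r + 6) + 6*r^2 + 37*r + 6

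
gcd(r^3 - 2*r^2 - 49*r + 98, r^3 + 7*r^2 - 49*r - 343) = r^2 - 49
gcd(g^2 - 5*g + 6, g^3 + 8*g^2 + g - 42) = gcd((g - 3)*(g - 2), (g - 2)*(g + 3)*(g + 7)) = g - 2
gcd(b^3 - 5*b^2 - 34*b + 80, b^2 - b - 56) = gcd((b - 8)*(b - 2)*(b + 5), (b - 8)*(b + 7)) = b - 8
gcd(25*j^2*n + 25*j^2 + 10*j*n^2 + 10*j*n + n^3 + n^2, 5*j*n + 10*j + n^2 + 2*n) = 5*j + n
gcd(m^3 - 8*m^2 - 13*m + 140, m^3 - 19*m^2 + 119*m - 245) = m^2 - 12*m + 35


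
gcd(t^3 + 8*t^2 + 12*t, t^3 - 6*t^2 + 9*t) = t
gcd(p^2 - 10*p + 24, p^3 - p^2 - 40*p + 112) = p - 4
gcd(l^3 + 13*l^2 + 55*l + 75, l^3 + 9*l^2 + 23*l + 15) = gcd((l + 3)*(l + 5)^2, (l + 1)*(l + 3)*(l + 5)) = l^2 + 8*l + 15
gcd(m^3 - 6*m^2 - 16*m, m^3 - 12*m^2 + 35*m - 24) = m - 8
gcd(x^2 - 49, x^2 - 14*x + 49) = x - 7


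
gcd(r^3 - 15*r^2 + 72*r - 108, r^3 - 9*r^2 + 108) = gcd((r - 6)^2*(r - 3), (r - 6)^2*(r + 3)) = r^2 - 12*r + 36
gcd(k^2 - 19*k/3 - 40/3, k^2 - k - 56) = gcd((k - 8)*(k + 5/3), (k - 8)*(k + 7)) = k - 8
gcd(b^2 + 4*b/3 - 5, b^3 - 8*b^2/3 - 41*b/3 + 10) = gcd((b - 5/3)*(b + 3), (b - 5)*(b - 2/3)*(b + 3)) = b + 3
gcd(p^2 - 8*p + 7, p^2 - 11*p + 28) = p - 7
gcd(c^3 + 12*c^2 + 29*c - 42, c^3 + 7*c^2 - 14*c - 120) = c + 6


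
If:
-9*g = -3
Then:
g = 1/3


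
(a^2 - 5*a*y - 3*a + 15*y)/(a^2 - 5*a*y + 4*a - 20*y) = (a - 3)/(a + 4)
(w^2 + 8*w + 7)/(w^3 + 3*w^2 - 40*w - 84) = (w + 1)/(w^2 - 4*w - 12)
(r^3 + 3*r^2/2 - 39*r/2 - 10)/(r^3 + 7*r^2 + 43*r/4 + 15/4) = 2*(r - 4)/(2*r + 3)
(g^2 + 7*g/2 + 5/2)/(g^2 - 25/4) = 2*(g + 1)/(2*g - 5)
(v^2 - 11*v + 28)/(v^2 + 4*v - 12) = (v^2 - 11*v + 28)/(v^2 + 4*v - 12)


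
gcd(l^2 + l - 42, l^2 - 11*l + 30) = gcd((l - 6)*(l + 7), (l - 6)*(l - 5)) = l - 6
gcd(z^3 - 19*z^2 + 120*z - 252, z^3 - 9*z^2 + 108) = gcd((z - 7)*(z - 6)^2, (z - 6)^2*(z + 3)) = z^2 - 12*z + 36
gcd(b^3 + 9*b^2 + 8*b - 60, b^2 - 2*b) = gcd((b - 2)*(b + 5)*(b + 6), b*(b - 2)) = b - 2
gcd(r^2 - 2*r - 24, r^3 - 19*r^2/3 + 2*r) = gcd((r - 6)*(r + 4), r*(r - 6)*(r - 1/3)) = r - 6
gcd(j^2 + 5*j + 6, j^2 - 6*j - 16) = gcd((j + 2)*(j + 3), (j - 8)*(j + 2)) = j + 2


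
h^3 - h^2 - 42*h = h*(h - 7)*(h + 6)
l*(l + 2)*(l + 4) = l^3 + 6*l^2 + 8*l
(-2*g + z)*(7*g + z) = -14*g^2 + 5*g*z + z^2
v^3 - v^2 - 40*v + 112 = (v - 4)^2*(v + 7)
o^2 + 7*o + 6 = (o + 1)*(o + 6)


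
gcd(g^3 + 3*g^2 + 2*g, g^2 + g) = g^2 + g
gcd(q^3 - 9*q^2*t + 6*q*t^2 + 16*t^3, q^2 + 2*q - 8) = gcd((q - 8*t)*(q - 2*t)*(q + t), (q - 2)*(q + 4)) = 1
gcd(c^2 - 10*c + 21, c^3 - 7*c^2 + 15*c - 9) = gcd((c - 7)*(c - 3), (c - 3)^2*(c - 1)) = c - 3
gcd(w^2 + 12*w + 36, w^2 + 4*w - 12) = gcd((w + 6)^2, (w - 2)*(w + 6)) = w + 6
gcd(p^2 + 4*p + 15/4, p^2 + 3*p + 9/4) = p + 3/2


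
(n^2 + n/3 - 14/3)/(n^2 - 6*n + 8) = (n + 7/3)/(n - 4)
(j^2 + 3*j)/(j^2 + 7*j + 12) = j/(j + 4)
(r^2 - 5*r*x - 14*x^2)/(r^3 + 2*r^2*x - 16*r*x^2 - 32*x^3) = (-r + 7*x)/(-r^2 + 16*x^2)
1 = 1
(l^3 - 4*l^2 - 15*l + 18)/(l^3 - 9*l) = (l^2 - 7*l + 6)/(l*(l - 3))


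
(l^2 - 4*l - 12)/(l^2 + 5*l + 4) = (l^2 - 4*l - 12)/(l^2 + 5*l + 4)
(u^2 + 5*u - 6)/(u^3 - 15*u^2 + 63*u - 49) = (u + 6)/(u^2 - 14*u + 49)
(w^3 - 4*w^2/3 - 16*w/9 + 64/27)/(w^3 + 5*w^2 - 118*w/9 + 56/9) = (9*w^2 - 16)/(3*(3*w^2 + 19*w - 14))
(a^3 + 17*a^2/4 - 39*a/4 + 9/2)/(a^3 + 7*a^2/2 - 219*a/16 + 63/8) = 4*(a - 1)/(4*a - 7)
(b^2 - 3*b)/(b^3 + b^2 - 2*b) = (b - 3)/(b^2 + b - 2)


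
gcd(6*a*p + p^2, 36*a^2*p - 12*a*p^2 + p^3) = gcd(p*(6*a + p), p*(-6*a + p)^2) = p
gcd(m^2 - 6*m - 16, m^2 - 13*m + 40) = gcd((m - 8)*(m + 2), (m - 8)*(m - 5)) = m - 8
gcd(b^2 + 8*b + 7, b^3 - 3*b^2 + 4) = b + 1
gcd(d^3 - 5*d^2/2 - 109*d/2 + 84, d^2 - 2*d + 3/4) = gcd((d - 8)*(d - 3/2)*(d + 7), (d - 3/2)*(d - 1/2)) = d - 3/2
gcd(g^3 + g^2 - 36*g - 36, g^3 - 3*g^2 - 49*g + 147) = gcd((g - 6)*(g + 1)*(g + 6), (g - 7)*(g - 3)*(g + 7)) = 1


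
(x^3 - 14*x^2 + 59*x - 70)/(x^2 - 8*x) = (x^3 - 14*x^2 + 59*x - 70)/(x*(x - 8))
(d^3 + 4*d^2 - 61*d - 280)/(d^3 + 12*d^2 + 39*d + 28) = (d^2 - 3*d - 40)/(d^2 + 5*d + 4)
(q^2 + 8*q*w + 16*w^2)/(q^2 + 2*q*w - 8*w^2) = (q + 4*w)/(q - 2*w)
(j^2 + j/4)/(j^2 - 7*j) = (j + 1/4)/(j - 7)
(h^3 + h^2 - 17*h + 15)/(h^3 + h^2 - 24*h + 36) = (h^2 + 4*h - 5)/(h^2 + 4*h - 12)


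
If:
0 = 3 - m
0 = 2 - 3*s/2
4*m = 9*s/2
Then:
No Solution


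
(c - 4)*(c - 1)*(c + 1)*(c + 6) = c^4 + 2*c^3 - 25*c^2 - 2*c + 24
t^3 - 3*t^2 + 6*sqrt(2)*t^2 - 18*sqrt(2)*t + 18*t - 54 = (t - 3)*(t + 3*sqrt(2))^2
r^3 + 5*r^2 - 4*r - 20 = (r - 2)*(r + 2)*(r + 5)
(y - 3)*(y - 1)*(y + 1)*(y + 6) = y^4 + 3*y^3 - 19*y^2 - 3*y + 18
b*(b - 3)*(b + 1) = b^3 - 2*b^2 - 3*b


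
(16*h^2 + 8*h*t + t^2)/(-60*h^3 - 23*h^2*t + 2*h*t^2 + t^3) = (4*h + t)/(-15*h^2 - 2*h*t + t^2)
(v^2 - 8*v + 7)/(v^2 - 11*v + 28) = (v - 1)/(v - 4)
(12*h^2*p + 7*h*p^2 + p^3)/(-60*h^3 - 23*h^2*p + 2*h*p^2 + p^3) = p/(-5*h + p)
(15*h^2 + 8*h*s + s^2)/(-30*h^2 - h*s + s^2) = (3*h + s)/(-6*h + s)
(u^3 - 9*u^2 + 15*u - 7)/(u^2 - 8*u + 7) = u - 1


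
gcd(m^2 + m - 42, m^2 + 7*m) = m + 7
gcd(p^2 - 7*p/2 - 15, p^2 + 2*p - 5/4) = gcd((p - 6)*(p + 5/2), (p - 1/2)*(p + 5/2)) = p + 5/2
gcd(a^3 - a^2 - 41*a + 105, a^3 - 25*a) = a - 5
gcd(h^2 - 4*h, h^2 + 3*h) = h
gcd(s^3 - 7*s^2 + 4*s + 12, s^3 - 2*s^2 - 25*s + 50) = s - 2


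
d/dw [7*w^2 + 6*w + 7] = 14*w + 6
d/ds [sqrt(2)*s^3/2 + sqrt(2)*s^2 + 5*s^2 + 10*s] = 3*sqrt(2)*s^2/2 + 2*sqrt(2)*s + 10*s + 10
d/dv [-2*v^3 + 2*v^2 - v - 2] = -6*v^2 + 4*v - 1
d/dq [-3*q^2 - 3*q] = -6*q - 3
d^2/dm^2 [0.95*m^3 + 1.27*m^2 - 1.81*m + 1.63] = 5.7*m + 2.54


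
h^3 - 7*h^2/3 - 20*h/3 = h*(h - 4)*(h + 5/3)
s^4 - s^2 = s^2*(s - 1)*(s + 1)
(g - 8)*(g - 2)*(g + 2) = g^3 - 8*g^2 - 4*g + 32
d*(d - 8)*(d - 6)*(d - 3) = d^4 - 17*d^3 + 90*d^2 - 144*d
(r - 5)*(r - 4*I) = r^2 - 5*r - 4*I*r + 20*I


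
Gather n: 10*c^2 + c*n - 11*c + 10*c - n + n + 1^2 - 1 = 10*c^2 + c*n - c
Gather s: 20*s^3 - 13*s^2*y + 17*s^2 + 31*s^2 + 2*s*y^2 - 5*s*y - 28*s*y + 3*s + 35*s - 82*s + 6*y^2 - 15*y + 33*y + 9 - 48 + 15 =20*s^3 + s^2*(48 - 13*y) + s*(2*y^2 - 33*y - 44) + 6*y^2 + 18*y - 24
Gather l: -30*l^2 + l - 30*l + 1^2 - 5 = -30*l^2 - 29*l - 4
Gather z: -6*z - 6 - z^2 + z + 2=-z^2 - 5*z - 4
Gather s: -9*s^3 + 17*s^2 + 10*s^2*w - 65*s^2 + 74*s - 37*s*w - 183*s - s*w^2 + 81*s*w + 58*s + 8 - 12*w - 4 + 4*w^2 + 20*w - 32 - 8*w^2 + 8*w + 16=-9*s^3 + s^2*(10*w - 48) + s*(-w^2 + 44*w - 51) - 4*w^2 + 16*w - 12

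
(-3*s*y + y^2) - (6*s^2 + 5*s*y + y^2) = -6*s^2 - 8*s*y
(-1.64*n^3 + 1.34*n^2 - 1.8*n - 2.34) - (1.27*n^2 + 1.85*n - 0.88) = -1.64*n^3 + 0.0700000000000001*n^2 - 3.65*n - 1.46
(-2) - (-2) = 0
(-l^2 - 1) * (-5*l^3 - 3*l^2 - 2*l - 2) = 5*l^5 + 3*l^4 + 7*l^3 + 5*l^2 + 2*l + 2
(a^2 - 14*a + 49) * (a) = a^3 - 14*a^2 + 49*a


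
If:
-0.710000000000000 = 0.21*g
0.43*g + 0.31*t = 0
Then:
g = -3.38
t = 4.69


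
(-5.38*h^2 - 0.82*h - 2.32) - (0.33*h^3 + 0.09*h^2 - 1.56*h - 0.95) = -0.33*h^3 - 5.47*h^2 + 0.74*h - 1.37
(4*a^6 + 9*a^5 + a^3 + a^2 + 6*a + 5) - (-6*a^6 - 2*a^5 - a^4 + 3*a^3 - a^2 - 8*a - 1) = 10*a^6 + 11*a^5 + a^4 - 2*a^3 + 2*a^2 + 14*a + 6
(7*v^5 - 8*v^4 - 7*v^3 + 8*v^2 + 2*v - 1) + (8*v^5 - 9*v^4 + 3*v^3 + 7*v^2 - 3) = 15*v^5 - 17*v^4 - 4*v^3 + 15*v^2 + 2*v - 4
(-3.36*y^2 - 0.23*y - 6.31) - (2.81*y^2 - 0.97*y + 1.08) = -6.17*y^2 + 0.74*y - 7.39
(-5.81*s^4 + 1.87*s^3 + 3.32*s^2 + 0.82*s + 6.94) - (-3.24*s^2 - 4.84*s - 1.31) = -5.81*s^4 + 1.87*s^3 + 6.56*s^2 + 5.66*s + 8.25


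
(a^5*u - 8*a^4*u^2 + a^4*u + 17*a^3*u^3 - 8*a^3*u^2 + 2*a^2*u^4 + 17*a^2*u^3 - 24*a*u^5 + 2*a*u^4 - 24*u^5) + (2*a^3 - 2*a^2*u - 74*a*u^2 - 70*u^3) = a^5*u - 8*a^4*u^2 + a^4*u + 17*a^3*u^3 - 8*a^3*u^2 + 2*a^3 + 2*a^2*u^4 + 17*a^2*u^3 - 2*a^2*u - 24*a*u^5 + 2*a*u^4 - 74*a*u^2 - 24*u^5 - 70*u^3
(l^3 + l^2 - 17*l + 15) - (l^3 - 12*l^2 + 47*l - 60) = 13*l^2 - 64*l + 75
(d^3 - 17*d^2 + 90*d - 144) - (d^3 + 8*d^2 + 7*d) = -25*d^2 + 83*d - 144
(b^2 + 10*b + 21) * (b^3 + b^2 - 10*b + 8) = b^5 + 11*b^4 + 21*b^3 - 71*b^2 - 130*b + 168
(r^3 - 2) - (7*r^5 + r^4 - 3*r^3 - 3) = -7*r^5 - r^4 + 4*r^3 + 1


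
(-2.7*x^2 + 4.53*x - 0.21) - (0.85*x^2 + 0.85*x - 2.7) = -3.55*x^2 + 3.68*x + 2.49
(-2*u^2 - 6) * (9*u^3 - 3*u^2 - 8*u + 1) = -18*u^5 + 6*u^4 - 38*u^3 + 16*u^2 + 48*u - 6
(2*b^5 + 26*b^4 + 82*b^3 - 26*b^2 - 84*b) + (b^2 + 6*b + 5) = 2*b^5 + 26*b^4 + 82*b^3 - 25*b^2 - 78*b + 5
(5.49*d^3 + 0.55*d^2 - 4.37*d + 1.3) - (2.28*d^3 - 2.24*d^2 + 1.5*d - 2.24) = 3.21*d^3 + 2.79*d^2 - 5.87*d + 3.54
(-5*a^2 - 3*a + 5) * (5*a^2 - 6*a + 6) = -25*a^4 + 15*a^3 + 13*a^2 - 48*a + 30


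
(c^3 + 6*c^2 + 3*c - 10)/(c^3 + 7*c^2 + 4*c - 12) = (c + 5)/(c + 6)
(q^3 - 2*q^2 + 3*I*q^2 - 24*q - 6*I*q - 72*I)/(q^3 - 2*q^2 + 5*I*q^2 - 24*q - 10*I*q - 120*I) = (q + 3*I)/(q + 5*I)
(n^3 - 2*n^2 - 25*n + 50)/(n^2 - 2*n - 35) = (n^2 - 7*n + 10)/(n - 7)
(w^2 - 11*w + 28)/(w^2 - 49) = (w - 4)/(w + 7)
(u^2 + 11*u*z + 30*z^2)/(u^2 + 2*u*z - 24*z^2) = (-u - 5*z)/(-u + 4*z)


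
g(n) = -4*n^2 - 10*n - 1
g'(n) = -8*n - 10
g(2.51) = -51.30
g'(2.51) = -30.08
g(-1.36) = 5.20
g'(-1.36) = 0.88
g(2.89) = -63.31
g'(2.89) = -33.12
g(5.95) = -202.11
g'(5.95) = -57.60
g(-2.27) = 1.09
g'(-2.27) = 8.16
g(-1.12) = 5.18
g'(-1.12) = -1.04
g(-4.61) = -39.91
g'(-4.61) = 26.88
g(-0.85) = 4.61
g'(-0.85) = -3.20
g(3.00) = -67.00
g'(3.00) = -34.00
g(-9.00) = -235.00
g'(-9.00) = 62.00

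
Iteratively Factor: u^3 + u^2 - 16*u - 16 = (u - 4)*(u^2 + 5*u + 4) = (u - 4)*(u + 1)*(u + 4)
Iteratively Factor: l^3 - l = (l)*(l^2 - 1) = l*(l + 1)*(l - 1)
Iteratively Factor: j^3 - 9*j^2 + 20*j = (j - 5)*(j^2 - 4*j) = (j - 5)*(j - 4)*(j)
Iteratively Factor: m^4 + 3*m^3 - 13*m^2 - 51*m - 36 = (m + 3)*(m^3 - 13*m - 12) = (m - 4)*(m + 3)*(m^2 + 4*m + 3) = (m - 4)*(m + 3)^2*(m + 1)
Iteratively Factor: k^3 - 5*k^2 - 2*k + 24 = (k + 2)*(k^2 - 7*k + 12) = (k - 4)*(k + 2)*(k - 3)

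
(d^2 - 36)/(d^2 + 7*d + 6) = (d - 6)/(d + 1)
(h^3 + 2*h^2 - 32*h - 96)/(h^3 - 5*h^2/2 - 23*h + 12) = 2*(h + 4)/(2*h - 1)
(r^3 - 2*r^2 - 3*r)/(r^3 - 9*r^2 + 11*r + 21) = r/(r - 7)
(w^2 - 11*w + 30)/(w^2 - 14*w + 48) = (w - 5)/(w - 8)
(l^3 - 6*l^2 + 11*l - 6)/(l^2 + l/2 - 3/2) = 2*(l^2 - 5*l + 6)/(2*l + 3)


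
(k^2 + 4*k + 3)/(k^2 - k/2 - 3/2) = 2*(k + 3)/(2*k - 3)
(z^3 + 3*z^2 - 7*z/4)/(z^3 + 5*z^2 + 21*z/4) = (2*z - 1)/(2*z + 3)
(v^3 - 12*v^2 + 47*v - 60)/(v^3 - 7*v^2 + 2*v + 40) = (v - 3)/(v + 2)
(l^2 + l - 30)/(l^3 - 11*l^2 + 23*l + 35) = (l + 6)/(l^2 - 6*l - 7)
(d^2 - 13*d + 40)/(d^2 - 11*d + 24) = (d - 5)/(d - 3)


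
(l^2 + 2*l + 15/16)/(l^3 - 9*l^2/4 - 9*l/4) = (l + 5/4)/(l*(l - 3))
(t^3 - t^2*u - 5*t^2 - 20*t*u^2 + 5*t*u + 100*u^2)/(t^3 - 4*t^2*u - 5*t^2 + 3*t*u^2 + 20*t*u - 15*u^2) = (t^2 - t*u - 20*u^2)/(t^2 - 4*t*u + 3*u^2)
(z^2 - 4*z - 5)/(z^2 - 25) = (z + 1)/(z + 5)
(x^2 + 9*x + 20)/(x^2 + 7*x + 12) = (x + 5)/(x + 3)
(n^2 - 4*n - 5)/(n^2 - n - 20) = (n + 1)/(n + 4)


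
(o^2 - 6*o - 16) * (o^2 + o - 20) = o^4 - 5*o^3 - 42*o^2 + 104*o + 320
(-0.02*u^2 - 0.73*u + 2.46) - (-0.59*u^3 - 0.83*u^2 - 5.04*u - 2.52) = 0.59*u^3 + 0.81*u^2 + 4.31*u + 4.98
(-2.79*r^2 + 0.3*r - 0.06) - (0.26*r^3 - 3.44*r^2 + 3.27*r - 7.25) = -0.26*r^3 + 0.65*r^2 - 2.97*r + 7.19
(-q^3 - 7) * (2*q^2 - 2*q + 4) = -2*q^5 + 2*q^4 - 4*q^3 - 14*q^2 + 14*q - 28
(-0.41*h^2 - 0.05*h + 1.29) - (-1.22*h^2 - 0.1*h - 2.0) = 0.81*h^2 + 0.05*h + 3.29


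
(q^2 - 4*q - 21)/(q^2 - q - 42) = (q + 3)/(q + 6)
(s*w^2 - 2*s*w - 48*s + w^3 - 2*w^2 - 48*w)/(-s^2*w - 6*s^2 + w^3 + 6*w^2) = (8 - w)/(s - w)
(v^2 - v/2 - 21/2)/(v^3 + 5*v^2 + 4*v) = (2*v^2 - v - 21)/(2*v*(v^2 + 5*v + 4))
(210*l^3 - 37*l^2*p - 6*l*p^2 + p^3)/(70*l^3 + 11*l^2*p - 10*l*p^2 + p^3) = (6*l + p)/(2*l + p)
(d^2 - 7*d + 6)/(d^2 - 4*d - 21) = (-d^2 + 7*d - 6)/(-d^2 + 4*d + 21)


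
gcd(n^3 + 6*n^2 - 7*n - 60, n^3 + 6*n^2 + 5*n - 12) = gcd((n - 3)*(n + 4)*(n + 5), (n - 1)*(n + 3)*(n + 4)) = n + 4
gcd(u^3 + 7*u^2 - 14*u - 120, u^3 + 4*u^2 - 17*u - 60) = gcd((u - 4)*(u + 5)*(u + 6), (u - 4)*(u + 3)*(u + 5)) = u^2 + u - 20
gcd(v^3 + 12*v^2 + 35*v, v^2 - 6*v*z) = v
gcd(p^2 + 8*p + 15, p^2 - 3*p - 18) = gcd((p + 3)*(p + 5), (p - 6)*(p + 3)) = p + 3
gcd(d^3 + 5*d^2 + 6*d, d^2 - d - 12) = d + 3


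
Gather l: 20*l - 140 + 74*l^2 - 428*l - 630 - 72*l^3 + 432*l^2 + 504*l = -72*l^3 + 506*l^2 + 96*l - 770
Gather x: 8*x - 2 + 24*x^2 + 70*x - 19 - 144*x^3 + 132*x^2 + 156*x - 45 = -144*x^3 + 156*x^2 + 234*x - 66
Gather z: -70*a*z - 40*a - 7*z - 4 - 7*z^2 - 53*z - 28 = -40*a - 7*z^2 + z*(-70*a - 60) - 32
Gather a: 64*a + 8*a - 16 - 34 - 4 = 72*a - 54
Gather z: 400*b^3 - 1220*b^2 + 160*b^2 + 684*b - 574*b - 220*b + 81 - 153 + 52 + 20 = 400*b^3 - 1060*b^2 - 110*b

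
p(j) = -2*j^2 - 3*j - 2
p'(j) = -4*j - 3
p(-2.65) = -8.10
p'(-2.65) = 7.60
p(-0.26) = -1.36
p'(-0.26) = -1.96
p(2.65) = -24.00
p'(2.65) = -13.60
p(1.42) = -10.29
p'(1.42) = -8.68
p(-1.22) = -1.32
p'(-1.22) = 1.88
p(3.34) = -34.33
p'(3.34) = -16.36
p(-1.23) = -1.34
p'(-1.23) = 1.92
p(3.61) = -38.89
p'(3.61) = -17.44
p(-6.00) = -56.00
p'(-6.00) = 21.00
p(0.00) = -2.00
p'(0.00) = -3.00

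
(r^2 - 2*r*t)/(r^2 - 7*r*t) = (r - 2*t)/(r - 7*t)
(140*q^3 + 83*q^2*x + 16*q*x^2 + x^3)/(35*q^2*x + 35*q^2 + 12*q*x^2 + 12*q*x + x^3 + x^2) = (4*q + x)/(x + 1)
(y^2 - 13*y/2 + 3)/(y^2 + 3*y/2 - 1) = (y - 6)/(y + 2)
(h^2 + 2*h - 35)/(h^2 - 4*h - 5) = (h + 7)/(h + 1)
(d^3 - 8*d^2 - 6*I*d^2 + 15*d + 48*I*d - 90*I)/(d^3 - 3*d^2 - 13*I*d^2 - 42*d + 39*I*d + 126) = (d - 5)/(d - 7*I)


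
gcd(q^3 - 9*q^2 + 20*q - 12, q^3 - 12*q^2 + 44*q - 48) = q^2 - 8*q + 12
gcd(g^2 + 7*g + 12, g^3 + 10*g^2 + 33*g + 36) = g^2 + 7*g + 12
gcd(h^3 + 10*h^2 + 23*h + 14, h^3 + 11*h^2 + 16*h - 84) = h + 7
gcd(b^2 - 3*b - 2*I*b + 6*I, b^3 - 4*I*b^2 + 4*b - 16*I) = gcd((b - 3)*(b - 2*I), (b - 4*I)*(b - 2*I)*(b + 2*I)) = b - 2*I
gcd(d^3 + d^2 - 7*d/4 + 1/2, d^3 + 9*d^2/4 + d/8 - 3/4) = d^2 + 3*d/2 - 1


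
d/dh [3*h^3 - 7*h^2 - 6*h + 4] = 9*h^2 - 14*h - 6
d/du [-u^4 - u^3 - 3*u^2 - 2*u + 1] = -4*u^3 - 3*u^2 - 6*u - 2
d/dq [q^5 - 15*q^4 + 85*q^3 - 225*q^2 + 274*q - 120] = 5*q^4 - 60*q^3 + 255*q^2 - 450*q + 274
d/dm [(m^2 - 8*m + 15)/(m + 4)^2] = 2*(8*m - 31)/(m^3 + 12*m^2 + 48*m + 64)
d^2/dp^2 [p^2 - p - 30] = 2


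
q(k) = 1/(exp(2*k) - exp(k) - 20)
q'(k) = (-2*exp(2*k) + exp(k))/(exp(2*k) - exp(k) - 20)^2 = (1 - 2*exp(k))*exp(k)/(-exp(2*k) + exp(k) + 20)^2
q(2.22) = 0.02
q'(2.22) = -0.05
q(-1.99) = -0.05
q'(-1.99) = 0.00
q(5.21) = 0.00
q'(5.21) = -0.00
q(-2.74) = -0.05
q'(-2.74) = 0.00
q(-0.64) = -0.05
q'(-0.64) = -0.00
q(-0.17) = -0.05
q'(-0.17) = -0.00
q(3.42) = 0.00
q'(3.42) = -0.00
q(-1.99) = -0.05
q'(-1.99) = 0.00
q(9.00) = 0.00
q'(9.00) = 0.00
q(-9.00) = -0.05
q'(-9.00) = 0.00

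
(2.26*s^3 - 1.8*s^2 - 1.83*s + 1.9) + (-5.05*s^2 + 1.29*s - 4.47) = 2.26*s^3 - 6.85*s^2 - 0.54*s - 2.57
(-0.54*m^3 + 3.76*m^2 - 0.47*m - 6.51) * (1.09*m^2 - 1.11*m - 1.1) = -0.5886*m^5 + 4.6978*m^4 - 4.0919*m^3 - 10.7102*m^2 + 7.7431*m + 7.161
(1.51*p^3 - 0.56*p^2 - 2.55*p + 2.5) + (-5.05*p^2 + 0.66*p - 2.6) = 1.51*p^3 - 5.61*p^2 - 1.89*p - 0.1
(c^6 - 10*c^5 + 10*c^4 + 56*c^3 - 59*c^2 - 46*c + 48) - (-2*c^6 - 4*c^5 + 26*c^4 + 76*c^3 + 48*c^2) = 3*c^6 - 6*c^5 - 16*c^4 - 20*c^3 - 107*c^2 - 46*c + 48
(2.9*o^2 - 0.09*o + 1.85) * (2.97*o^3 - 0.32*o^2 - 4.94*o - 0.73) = 8.613*o^5 - 1.1953*o^4 - 8.8027*o^3 - 2.2644*o^2 - 9.0733*o - 1.3505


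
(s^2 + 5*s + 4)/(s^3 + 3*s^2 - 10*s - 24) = (s + 1)/(s^2 - s - 6)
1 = 1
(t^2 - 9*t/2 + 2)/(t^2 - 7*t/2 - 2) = (2*t - 1)/(2*t + 1)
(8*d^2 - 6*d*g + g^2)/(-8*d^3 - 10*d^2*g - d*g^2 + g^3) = (-2*d + g)/(2*d^2 + 3*d*g + g^2)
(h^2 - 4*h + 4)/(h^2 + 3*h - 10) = (h - 2)/(h + 5)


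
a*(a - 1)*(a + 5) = a^3 + 4*a^2 - 5*a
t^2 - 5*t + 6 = (t - 3)*(t - 2)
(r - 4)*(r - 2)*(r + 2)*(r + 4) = r^4 - 20*r^2 + 64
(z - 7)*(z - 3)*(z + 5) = z^3 - 5*z^2 - 29*z + 105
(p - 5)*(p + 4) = p^2 - p - 20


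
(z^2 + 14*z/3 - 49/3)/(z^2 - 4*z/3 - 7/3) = (z + 7)/(z + 1)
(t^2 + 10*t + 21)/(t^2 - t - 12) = (t + 7)/(t - 4)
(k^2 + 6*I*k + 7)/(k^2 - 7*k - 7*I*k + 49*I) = (k^2 + 6*I*k + 7)/(k^2 - 7*k - 7*I*k + 49*I)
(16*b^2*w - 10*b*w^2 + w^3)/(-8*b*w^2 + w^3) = (-2*b + w)/w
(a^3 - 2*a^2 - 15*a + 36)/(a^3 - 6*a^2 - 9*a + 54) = (a^2 + a - 12)/(a^2 - 3*a - 18)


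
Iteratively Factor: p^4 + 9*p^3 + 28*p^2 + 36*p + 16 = (p + 2)*(p^3 + 7*p^2 + 14*p + 8) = (p + 2)^2*(p^2 + 5*p + 4) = (p + 2)^2*(p + 4)*(p + 1)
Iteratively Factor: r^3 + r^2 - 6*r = (r + 3)*(r^2 - 2*r) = r*(r + 3)*(r - 2)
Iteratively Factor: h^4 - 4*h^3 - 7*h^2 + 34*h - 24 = (h - 4)*(h^3 - 7*h + 6) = (h - 4)*(h - 2)*(h^2 + 2*h - 3) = (h - 4)*(h - 2)*(h + 3)*(h - 1)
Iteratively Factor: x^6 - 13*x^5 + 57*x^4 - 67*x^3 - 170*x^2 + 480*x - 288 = (x - 4)*(x^5 - 9*x^4 + 21*x^3 + 17*x^2 - 102*x + 72) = (x - 4)*(x - 1)*(x^4 - 8*x^3 + 13*x^2 + 30*x - 72) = (x - 4)*(x - 1)*(x + 2)*(x^3 - 10*x^2 + 33*x - 36) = (x - 4)^2*(x - 1)*(x + 2)*(x^2 - 6*x + 9) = (x - 4)^2*(x - 3)*(x - 1)*(x + 2)*(x - 3)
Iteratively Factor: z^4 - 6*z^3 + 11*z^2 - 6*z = (z)*(z^3 - 6*z^2 + 11*z - 6) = z*(z - 1)*(z^2 - 5*z + 6) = z*(z - 2)*(z - 1)*(z - 3)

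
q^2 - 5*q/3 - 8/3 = (q - 8/3)*(q + 1)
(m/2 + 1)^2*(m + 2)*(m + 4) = m^4/4 + 5*m^3/2 + 9*m^2 + 14*m + 8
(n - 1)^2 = n^2 - 2*n + 1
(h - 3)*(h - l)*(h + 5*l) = h^3 + 4*h^2*l - 3*h^2 - 5*h*l^2 - 12*h*l + 15*l^2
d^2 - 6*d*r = d*(d - 6*r)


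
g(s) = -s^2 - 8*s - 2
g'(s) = -2*s - 8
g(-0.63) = 2.64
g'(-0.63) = -6.74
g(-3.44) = 13.69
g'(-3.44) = -1.12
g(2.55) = -28.90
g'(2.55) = -13.10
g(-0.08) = -1.37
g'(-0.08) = -7.84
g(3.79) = -46.68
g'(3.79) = -15.58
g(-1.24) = 6.38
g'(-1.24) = -5.52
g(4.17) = -52.75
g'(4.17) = -16.34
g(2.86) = -33.06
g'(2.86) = -13.72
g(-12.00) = -50.00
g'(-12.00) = 16.00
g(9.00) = -155.00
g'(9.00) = -26.00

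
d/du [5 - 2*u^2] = -4*u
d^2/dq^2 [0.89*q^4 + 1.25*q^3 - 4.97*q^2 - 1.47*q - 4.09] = 10.68*q^2 + 7.5*q - 9.94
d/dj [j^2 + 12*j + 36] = 2*j + 12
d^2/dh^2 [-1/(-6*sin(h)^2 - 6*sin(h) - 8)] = 3*(-12*sin(h)^4 - 9*sin(h)^3 + 31*sin(h)^2 + 22*sin(h) - 2)/(2*(3*sin(h)^2 + 3*sin(h) + 4)^3)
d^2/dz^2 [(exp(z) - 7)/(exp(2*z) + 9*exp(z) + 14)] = (exp(4*z) - 37*exp(3*z) - 273*exp(2*z) - 301*exp(z) + 1078)*exp(z)/(exp(6*z) + 27*exp(5*z) + 285*exp(4*z) + 1485*exp(3*z) + 3990*exp(2*z) + 5292*exp(z) + 2744)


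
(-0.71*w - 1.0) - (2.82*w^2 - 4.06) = -2.82*w^2 - 0.71*w + 3.06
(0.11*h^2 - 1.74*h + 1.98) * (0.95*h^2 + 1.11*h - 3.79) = 0.1045*h^4 - 1.5309*h^3 - 0.4673*h^2 + 8.7924*h - 7.5042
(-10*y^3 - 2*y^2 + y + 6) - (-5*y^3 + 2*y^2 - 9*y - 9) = -5*y^3 - 4*y^2 + 10*y + 15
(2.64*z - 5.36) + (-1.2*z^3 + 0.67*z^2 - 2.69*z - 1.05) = -1.2*z^3 + 0.67*z^2 - 0.0499999999999998*z - 6.41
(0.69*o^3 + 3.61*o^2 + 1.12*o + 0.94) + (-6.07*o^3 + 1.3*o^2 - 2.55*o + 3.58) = -5.38*o^3 + 4.91*o^2 - 1.43*o + 4.52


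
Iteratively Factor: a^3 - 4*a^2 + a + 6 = (a - 3)*(a^2 - a - 2) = (a - 3)*(a - 2)*(a + 1)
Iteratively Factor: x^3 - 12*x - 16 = (x + 2)*(x^2 - 2*x - 8) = (x + 2)^2*(x - 4)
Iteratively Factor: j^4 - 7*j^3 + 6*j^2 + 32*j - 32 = (j - 4)*(j^3 - 3*j^2 - 6*j + 8) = (j - 4)*(j - 1)*(j^2 - 2*j - 8) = (j - 4)^2*(j - 1)*(j + 2)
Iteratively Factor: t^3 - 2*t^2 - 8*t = (t - 4)*(t^2 + 2*t) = (t - 4)*(t + 2)*(t)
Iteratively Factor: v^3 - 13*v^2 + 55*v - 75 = (v - 3)*(v^2 - 10*v + 25) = (v - 5)*(v - 3)*(v - 5)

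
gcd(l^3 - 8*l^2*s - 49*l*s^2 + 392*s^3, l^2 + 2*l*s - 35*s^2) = l + 7*s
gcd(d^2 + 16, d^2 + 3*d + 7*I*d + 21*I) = 1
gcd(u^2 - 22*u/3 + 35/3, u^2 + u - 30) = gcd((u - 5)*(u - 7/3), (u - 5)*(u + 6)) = u - 5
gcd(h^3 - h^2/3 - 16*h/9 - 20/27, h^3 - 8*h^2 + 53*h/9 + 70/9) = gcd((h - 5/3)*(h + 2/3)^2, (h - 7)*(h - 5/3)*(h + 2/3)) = h^2 - h - 10/9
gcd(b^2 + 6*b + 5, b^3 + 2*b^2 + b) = b + 1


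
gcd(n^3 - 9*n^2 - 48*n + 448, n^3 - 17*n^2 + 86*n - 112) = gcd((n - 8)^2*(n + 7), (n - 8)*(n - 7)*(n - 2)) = n - 8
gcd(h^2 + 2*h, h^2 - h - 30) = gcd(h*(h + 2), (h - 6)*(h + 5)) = 1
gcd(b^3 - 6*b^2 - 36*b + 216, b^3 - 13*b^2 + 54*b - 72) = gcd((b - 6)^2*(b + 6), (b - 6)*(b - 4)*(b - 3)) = b - 6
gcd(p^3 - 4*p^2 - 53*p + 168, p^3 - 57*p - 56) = p^2 - p - 56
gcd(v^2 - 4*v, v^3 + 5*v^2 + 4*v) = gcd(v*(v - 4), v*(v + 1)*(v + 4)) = v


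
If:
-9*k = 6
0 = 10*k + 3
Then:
No Solution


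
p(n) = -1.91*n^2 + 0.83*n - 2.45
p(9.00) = -149.69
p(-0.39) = -3.06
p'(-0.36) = 2.21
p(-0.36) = -3.00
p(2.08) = -8.99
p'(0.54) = -1.23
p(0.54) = -2.56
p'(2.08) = -7.12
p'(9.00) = -33.55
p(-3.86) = -34.11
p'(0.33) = -0.43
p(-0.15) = -2.62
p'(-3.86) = 15.58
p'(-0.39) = 2.32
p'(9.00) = -33.55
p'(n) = 0.83 - 3.82*n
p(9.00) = -149.69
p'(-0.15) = 1.40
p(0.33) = -2.38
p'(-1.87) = 7.97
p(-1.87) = -10.68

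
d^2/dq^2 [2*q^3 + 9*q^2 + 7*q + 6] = 12*q + 18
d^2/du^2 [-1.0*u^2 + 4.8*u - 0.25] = -2.00000000000000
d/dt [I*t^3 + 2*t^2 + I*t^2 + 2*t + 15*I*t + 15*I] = 3*I*t^2 + 2*t*(2 + I) + 2 + 15*I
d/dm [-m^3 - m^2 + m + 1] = -3*m^2 - 2*m + 1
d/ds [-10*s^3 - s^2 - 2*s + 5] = -30*s^2 - 2*s - 2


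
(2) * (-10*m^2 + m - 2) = -20*m^2 + 2*m - 4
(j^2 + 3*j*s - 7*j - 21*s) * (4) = 4*j^2 + 12*j*s - 28*j - 84*s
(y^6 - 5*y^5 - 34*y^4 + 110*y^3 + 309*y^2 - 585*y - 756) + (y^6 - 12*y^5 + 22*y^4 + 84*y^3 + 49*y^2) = 2*y^6 - 17*y^5 - 12*y^4 + 194*y^3 + 358*y^2 - 585*y - 756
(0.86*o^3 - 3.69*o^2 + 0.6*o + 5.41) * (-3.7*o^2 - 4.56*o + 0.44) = -3.182*o^5 + 9.7314*o^4 + 14.9848*o^3 - 24.3766*o^2 - 24.4056*o + 2.3804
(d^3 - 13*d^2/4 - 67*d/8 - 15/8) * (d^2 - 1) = d^5 - 13*d^4/4 - 75*d^3/8 + 11*d^2/8 + 67*d/8 + 15/8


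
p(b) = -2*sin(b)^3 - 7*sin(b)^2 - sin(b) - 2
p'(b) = -6*sin(b)^2*cos(b) - 14*sin(b)*cos(b) - cos(b) = (-14*sin(b) + 3*cos(2*b) - 4)*cos(b)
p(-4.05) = -8.12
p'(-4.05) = 9.70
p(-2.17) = -4.82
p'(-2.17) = -3.65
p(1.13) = -10.11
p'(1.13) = -7.92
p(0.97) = -8.71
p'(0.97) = -9.40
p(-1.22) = -5.58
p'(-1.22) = 2.36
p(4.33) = -5.50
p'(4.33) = -2.55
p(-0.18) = -2.03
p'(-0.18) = 1.29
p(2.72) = -3.72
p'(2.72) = 7.06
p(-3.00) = -1.99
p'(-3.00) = -0.85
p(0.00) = -2.00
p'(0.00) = -1.00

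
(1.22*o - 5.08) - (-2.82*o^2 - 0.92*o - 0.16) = 2.82*o^2 + 2.14*o - 4.92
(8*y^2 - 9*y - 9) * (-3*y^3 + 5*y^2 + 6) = -24*y^5 + 67*y^4 - 18*y^3 + 3*y^2 - 54*y - 54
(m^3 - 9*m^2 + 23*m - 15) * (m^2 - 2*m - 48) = m^5 - 11*m^4 - 7*m^3 + 371*m^2 - 1074*m + 720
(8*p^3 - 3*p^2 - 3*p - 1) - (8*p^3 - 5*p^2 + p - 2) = 2*p^2 - 4*p + 1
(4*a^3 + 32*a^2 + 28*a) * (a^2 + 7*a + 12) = 4*a^5 + 60*a^4 + 300*a^3 + 580*a^2 + 336*a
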